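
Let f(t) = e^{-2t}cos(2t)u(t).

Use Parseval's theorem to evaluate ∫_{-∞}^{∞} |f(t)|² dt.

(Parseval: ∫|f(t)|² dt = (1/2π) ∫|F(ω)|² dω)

∫|f(t)|² dt = \frac{3}{16}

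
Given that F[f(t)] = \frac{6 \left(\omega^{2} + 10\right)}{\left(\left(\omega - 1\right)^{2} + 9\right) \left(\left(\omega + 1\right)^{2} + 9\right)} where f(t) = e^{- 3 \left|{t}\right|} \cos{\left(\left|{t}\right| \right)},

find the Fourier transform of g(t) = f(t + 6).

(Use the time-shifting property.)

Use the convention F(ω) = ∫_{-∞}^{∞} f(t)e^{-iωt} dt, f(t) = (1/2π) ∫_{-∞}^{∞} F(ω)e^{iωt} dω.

F[g](ω) = \frac{6 \left(\omega^{2} + 10\right) e^{6 i \omega}}{\omega^{4} + 16 \omega^{2} + 100}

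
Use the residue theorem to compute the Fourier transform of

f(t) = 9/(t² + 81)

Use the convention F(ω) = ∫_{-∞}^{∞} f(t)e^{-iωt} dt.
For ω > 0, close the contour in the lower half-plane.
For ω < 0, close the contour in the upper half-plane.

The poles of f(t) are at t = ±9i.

Let g(z) = f(z)e^{-iωz}; for large |z| the factor e^{-iωz} decays in the lower half-plane when ω > 0 and in the upper half-plane when ω < 0.

Case ω > 0 (lower half-plane, clockwise contour ⇒ F(ω) = -2πi·ΣRes):
  Res_{z = - 9 i} g(z) = \frac{i e^{- 9 \omega}}{2}
  F(ω) = -2πi·ΣRes = \pi e^{- 9 \omega}

Case ω < 0 (upper half-plane, counterclockwise contour ⇒ F(ω) = +2πi·ΣRes):
  Res_{z = 9 i} g(z) = - \frac{i e^{9 \omega}}{2}
  F(ω) = 2πi·ΣRes = \pi e^{9 \omega}

Both cases combine into a single formula in |ω|:

F(ω) = \pi e^{- 9 \left|{\omega}\right|}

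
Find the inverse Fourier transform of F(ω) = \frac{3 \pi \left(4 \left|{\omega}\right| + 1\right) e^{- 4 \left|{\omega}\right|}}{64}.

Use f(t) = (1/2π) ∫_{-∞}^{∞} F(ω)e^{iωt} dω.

f(t) = \frac{6}{\left(t^{2} + 16\right)^{2}}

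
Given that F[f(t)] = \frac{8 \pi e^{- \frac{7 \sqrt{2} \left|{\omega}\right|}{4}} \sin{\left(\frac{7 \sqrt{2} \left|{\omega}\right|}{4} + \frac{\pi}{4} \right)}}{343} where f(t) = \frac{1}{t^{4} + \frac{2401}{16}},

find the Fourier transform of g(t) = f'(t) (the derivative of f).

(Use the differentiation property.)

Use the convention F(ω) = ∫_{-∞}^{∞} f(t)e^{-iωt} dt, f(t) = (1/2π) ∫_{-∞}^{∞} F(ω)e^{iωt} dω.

F[g](ω) = \frac{8 i \pi \omega e^{- \frac{7 \sqrt{2} \left|{\omega}\right|}{4}} \sin{\left(\frac{7 \sqrt{2} \left|{\omega}\right|}{4} + \frac{\pi}{4} \right)}}{343}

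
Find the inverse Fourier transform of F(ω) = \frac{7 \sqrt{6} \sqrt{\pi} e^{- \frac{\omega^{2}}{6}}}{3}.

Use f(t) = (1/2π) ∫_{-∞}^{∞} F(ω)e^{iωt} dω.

f(t) = 7 e^{- \frac{3 t^{2}}{2}}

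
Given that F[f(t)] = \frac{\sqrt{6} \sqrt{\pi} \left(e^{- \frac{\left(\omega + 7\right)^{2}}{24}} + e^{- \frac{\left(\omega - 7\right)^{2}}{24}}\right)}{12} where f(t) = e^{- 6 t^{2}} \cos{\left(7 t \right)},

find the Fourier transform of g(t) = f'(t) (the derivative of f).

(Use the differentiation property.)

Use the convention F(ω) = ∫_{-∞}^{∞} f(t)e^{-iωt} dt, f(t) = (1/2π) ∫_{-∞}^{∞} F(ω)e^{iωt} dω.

F[g](ω) = \frac{\sqrt{6} i \sqrt{\pi} \omega \left(e^{\frac{7 \omega}{6}} + 1\right) e^{- \frac{\omega^{2}}{24} - \frac{7 \omega}{12} - \frac{49}{24}}}{12}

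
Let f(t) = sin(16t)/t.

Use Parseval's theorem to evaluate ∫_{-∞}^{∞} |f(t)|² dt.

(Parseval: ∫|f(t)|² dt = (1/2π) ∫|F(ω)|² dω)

∫|f(t)|² dt = 16 \pi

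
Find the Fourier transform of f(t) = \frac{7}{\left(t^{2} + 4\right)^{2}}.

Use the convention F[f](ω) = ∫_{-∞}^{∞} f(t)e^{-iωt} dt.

F(ω) = \frac{7 \pi \left(2 \left|{\omega}\right| + 1\right) e^{- 2 \left|{\omega}\right|}}{16}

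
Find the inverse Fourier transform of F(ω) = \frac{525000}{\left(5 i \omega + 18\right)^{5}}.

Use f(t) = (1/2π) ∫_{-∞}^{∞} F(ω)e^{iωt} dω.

f(t) = 7 t^{4} e^{- \frac{18 t}{5}} u\left(t\right)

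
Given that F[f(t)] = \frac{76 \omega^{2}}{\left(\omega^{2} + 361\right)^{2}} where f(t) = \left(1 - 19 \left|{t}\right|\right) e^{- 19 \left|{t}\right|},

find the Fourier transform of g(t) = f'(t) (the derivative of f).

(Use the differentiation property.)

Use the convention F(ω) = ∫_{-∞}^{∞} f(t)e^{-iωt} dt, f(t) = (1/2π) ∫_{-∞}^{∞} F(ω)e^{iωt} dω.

F[g](ω) = \frac{76 i \omega^{3}}{\left(\omega^{2} + 361\right)^{2}}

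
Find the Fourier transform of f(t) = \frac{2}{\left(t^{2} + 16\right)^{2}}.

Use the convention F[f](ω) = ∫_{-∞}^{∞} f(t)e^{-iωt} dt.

F(ω) = \frac{\pi \left(4 \left|{\omega}\right| + 1\right) e^{- 4 \left|{\omega}\right|}}{64}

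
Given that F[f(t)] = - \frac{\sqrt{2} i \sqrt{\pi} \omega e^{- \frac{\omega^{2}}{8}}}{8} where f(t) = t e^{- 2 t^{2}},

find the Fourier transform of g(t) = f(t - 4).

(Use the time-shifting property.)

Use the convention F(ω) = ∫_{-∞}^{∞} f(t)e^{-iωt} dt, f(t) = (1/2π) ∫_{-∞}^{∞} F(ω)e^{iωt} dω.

F[g](ω) = - \frac{\sqrt{2} i \sqrt{\pi} \omega e^{- \frac{\omega \left(\omega + 32 i\right)}{8}}}{8}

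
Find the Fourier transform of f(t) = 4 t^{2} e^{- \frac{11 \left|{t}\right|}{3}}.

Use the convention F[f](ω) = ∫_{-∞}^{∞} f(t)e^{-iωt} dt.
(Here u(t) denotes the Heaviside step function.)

F(ω) = \frac{4752 \left(121 - 27 \omega^{2}\right)}{\left(9 \omega^{2} + 121\right)^{3}}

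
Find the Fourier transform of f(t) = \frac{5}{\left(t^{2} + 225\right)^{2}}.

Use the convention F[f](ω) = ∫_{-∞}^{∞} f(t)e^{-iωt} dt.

F(ω) = \frac{\pi \left(15 \left|{\omega}\right| + 1\right) e^{- 15 \left|{\omega}\right|}}{1350}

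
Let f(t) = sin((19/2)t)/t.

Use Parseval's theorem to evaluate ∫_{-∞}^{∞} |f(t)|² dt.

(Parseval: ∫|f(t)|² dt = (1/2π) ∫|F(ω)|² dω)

∫|f(t)|² dt = \frac{19 \pi}{2}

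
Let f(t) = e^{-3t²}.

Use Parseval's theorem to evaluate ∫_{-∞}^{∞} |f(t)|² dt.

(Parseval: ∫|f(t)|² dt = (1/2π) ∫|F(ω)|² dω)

∫|f(t)|² dt = \frac{\sqrt{6} \sqrt{\pi}}{6}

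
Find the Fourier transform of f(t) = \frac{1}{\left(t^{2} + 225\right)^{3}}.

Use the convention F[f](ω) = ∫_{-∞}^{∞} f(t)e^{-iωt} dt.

F(ω) = \frac{\pi \left(75 \omega^{2} + 15 \left|{\omega}\right| + 1\right) e^{- 15 \left|{\omega}\right|}}{2025000}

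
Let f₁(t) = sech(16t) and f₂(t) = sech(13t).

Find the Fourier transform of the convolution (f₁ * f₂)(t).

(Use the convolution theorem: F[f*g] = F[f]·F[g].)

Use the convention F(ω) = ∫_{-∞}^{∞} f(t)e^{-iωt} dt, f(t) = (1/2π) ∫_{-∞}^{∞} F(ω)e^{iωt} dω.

F[f₁*f₂](ω) = \frac{\pi^{2}}{208 \cosh{\left(\frac{\pi \omega}{32} \right)} \cosh{\left(\frac{\pi \omega}{26} \right)}}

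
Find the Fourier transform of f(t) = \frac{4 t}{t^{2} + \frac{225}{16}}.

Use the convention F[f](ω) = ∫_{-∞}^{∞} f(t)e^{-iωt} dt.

F(ω) = - 4 i \pi e^{- \frac{15 \left|{\omega}\right|}{4}} \operatorname{sign}{\left(\omega \right)}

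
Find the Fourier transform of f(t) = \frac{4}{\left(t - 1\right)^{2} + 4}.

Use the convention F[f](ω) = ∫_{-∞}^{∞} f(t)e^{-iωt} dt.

F(ω) = 2 \pi e^{- i \omega - 2 \left|{\omega}\right|}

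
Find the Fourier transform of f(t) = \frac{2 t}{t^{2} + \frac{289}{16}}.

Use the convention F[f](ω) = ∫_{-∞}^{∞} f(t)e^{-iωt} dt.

F(ω) = - 2 i \pi e^{- \frac{17 \left|{\omega}\right|}{4}} \operatorname{sign}{\left(\omega \right)}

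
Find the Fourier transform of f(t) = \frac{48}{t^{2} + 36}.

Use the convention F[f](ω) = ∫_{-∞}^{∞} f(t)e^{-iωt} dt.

F(ω) = 8 \pi e^{- 6 \left|{\omega}\right|}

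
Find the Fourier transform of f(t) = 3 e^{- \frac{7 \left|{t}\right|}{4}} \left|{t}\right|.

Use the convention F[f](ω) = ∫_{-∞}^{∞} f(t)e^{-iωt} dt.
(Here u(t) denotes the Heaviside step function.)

F(ω) = \frac{96 \left(49 - 16 \omega^{2}\right)}{\left(16 \omega^{2} + 49\right)^{2}}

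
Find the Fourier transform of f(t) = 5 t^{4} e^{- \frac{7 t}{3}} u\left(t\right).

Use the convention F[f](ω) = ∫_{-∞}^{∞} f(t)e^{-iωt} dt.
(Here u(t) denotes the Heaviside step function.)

F(ω) = \frac{29160}{\left(3 i \omega + 7\right)^{5}}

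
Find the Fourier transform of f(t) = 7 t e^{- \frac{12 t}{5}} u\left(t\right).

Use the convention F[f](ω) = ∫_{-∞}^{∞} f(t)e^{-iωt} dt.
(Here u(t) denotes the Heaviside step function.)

F(ω) = \frac{175}{\left(5 i \omega + 12\right)^{2}}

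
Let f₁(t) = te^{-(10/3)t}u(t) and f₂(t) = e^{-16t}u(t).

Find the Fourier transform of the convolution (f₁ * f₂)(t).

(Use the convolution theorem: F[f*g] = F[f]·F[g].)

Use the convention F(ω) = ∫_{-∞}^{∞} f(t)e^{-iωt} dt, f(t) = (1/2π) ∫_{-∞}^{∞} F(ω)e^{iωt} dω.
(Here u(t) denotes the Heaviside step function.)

F[f₁*f₂](ω) = \frac{9}{\left(i \omega + 16\right) \left(3 i \omega + 10\right)^{2}}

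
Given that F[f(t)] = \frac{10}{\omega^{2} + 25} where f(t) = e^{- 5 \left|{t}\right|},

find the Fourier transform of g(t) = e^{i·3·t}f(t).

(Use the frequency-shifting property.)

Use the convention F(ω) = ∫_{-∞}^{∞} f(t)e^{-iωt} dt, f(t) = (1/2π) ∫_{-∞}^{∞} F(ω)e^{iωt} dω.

F[g](ω) = \frac{10}{\left(\omega - 3\right)^{2} + 25}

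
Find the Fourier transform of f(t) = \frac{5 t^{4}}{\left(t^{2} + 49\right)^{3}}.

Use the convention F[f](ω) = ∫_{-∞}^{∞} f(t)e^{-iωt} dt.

F(ω) = \frac{5 \pi \left(49 \omega^{2} - 35 \left|{\omega}\right| + 3\right) e^{- 7 \left|{\omega}\right|}}{56}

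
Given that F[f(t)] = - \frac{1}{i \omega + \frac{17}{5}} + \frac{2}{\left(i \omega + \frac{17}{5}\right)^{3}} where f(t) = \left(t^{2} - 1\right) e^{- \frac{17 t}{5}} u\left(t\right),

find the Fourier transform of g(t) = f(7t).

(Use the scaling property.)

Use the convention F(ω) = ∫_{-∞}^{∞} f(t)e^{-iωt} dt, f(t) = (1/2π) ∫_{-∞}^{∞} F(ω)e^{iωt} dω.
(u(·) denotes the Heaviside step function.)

F[g](ω) = \frac{5 \left(12250 i \omega - \left(5 i \omega + 119\right)^{3} + 291550\right)}{\left(5 i \omega + 119\right)^{4}}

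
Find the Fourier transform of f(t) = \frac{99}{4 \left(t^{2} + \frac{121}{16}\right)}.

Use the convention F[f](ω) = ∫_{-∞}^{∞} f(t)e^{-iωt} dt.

F(ω) = 9 \pi e^{- \frac{11 \left|{\omega}\right|}{4}}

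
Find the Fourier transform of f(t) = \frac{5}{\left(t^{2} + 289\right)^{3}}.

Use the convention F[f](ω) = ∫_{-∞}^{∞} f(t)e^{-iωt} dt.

F(ω) = \frac{5 \pi \left(289 \omega^{2} + 51 \left|{\omega}\right| + 3\right) e^{- 17 \left|{\omega}\right|}}{11358856}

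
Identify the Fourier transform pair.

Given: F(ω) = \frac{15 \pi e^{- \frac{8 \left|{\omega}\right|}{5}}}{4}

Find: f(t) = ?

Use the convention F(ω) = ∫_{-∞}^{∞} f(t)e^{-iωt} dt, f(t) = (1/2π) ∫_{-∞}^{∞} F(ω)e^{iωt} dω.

f(t) = \frac{6}{t^{2} + \frac{64}{25}}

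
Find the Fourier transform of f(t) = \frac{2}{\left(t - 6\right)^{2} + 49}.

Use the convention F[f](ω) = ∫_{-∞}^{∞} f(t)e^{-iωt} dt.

F(ω) = \frac{2 \pi e^{- 6 i \omega - 7 \left|{\omega}\right|}}{7}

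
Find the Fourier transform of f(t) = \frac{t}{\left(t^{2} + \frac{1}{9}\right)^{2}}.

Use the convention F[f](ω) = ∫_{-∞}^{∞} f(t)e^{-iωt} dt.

F(ω) = - \frac{3 i \pi \omega e^{- \frac{\left|{\omega}\right|}{3}}}{2}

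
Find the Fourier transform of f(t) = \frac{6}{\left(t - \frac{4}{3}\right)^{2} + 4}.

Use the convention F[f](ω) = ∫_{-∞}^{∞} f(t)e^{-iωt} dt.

F(ω) = 3 \pi e^{- \frac{4 i \omega}{3} - 2 \left|{\omega}\right|}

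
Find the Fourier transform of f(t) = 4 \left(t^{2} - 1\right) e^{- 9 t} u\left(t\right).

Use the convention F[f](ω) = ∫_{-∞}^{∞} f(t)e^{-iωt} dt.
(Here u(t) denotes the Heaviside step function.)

F(ω) = \frac{4 \left(2 i \omega - \left(i \omega + 9\right)^{3} + 18\right)}{\left(i \omega + 9\right)^{4}}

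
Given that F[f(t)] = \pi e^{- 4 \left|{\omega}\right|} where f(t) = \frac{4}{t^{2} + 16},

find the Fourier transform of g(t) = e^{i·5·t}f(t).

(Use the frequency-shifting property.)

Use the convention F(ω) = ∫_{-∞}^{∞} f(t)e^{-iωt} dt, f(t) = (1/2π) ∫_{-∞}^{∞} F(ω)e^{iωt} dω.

F[g](ω) = \pi e^{- 4 \left|{\omega - 5}\right|}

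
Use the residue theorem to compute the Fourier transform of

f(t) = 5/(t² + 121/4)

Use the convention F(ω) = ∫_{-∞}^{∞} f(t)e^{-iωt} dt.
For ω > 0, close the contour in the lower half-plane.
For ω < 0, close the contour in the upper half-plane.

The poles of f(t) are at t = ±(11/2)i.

Let g(z) = f(z)e^{-iωz}; for large |z| the factor e^{-iωz} decays in the lower half-plane when ω > 0 and in the upper half-plane when ω < 0.

Case ω > 0 (lower half-plane, clockwise contour ⇒ F(ω) = -2πi·ΣRes):
  Res_{z = - \frac{11 i}{2}} g(z) = \frac{5 i e^{- \frac{11 \omega}{2}}}{11}
  F(ω) = -2πi·ΣRes = \frac{10 \pi e^{- \frac{11 \omega}{2}}}{11}

Case ω < 0 (upper half-plane, counterclockwise contour ⇒ F(ω) = +2πi·ΣRes):
  Res_{z = \frac{11 i}{2}} g(z) = - \frac{5 i e^{\frac{11 \omega}{2}}}{11}
  F(ω) = 2πi·ΣRes = \frac{10 \pi e^{\frac{11 \omega}{2}}}{11}

Both cases combine into a single formula in |ω|:

F(ω) = \frac{10 \pi e^{- \frac{11 \left|{\omega}\right|}{2}}}{11}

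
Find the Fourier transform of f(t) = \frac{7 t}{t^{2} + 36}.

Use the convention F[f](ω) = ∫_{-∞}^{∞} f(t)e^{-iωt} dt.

F(ω) = - 7 i \pi e^{- 6 \left|{\omega}\right|} \operatorname{sign}{\left(\omega \right)}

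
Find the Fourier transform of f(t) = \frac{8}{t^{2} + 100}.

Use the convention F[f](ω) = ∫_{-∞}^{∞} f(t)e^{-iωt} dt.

F(ω) = \frac{4 \pi e^{- 10 \left|{\omega}\right|}}{5}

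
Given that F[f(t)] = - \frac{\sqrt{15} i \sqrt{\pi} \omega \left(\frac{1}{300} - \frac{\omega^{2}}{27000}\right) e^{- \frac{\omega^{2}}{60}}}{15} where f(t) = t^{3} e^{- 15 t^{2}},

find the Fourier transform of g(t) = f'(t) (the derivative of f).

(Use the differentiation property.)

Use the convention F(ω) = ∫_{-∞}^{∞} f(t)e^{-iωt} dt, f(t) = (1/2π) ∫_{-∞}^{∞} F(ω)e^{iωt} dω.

F[g](ω) = \frac{\sqrt{15} \sqrt{\pi} \omega^{2} \left(90 - \omega^{2}\right) e^{- \frac{\omega^{2}}{60}}}{405000}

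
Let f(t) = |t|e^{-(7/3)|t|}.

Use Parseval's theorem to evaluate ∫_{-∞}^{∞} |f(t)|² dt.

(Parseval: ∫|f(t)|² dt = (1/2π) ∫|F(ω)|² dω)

∫|f(t)|² dt = \frac{27}{686}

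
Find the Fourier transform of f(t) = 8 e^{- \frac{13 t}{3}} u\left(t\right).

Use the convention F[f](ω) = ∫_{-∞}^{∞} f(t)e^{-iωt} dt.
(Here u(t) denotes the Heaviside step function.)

F(ω) = \frac{24}{3 i \omega + 13}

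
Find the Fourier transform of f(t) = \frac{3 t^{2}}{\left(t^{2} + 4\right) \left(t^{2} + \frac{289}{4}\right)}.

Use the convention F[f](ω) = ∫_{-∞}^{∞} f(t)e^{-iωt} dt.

F(ω) = - \frac{8 \pi e^{- 2 \left|{\omega}\right|}}{91} + \frac{34 \pi e^{- \frac{17 \left|{\omega}\right|}{2}}}{91}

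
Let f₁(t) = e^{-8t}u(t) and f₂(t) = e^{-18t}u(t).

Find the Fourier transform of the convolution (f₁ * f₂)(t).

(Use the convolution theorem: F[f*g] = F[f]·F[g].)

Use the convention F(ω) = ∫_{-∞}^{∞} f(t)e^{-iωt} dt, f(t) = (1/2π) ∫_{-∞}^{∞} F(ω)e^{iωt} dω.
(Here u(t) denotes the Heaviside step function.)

F[f₁*f₂](ω) = \frac{1}{\left(i \omega + 8\right) \left(i \omega + 18\right)}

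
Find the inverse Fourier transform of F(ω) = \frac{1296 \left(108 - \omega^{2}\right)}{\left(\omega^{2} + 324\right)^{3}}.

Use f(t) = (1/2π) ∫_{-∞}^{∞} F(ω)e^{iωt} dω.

f(t) = 6 t^{2} e^{- 18 \left|{t}\right|}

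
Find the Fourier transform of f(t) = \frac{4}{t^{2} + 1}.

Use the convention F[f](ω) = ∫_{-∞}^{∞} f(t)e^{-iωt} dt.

F(ω) = 4 \pi e^{- \left|{\omega}\right|}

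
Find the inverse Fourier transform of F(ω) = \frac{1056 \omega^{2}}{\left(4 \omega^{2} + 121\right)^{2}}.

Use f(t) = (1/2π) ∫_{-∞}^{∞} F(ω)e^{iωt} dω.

f(t) = 3 \left(1 - \frac{11 \left|{t}\right|}{2}\right) e^{- \frac{11 \left|{t}\right|}{2}}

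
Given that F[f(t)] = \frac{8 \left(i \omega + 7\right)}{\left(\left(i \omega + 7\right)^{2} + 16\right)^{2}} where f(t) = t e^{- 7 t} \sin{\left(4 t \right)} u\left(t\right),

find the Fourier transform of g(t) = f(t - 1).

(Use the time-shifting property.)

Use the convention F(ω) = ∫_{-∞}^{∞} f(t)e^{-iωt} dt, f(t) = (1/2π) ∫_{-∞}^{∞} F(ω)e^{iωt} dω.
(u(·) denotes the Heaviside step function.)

F[g](ω) = \frac{8 \left(i \omega + 7\right) e^{- i \omega}}{\left(\left(i \omega + 7\right)^{2} + 16\right)^{2}}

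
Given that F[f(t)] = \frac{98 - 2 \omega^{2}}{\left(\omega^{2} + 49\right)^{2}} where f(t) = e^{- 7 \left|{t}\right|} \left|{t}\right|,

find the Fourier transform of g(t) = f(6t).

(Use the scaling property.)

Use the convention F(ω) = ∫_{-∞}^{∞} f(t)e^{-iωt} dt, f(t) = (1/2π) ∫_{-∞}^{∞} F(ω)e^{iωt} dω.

F[g](ω) = \frac{12 \left(1764 - \omega^{2}\right)}{\left(\omega^{2} + 1764\right)^{2}}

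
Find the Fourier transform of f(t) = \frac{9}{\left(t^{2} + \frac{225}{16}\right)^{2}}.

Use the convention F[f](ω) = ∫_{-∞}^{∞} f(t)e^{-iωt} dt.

F(ω) = \frac{8 \pi \left(15 \left|{\omega}\right| + 4\right) e^{- \frac{15 \left|{\omega}\right|}{4}}}{375}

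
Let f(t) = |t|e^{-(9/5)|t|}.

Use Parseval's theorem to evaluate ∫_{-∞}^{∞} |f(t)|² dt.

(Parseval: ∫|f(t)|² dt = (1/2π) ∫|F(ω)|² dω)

∫|f(t)|² dt = \frac{125}{1458}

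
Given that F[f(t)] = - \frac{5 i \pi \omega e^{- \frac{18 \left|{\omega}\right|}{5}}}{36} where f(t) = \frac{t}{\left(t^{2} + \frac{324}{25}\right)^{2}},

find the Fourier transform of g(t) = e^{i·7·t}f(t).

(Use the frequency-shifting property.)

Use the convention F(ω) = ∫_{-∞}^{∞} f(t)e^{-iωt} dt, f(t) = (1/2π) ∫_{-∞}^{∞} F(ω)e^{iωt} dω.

F[g](ω) = \frac{5 i \pi \left(7 - \omega\right) e^{- \frac{18 \left|{\omega - 7}\right|}{5}}}{36}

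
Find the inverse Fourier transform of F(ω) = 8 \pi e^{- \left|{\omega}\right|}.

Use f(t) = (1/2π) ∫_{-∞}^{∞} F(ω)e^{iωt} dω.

f(t) = \frac{8}{t^{2} + 1}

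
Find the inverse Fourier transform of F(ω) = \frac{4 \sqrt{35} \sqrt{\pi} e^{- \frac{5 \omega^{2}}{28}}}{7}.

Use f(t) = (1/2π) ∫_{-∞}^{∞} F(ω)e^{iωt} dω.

f(t) = 4 e^{- \frac{7 t^{2}}{5}}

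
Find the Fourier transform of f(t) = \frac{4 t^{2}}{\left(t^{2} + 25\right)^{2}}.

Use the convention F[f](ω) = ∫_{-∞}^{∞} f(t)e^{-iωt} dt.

F(ω) = \frac{2 \pi \left(1 - 5 \left|{\omega}\right|\right) e^{- 5 \left|{\omega}\right|}}{5}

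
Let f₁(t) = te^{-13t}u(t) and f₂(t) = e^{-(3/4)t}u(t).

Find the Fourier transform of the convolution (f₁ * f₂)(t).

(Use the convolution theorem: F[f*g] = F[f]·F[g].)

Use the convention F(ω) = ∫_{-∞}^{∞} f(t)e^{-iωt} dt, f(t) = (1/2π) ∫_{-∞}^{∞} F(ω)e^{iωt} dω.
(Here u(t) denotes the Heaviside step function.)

F[f₁*f₂](ω) = \frac{4}{\left(i \omega + 13\right)^{2} \left(4 i \omega + 3\right)}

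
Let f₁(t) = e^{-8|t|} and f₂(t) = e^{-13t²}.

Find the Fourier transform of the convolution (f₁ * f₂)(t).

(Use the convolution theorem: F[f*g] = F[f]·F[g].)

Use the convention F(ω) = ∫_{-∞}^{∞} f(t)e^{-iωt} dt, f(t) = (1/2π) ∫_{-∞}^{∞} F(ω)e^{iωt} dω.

F[f₁*f₂](ω) = \frac{16 \sqrt{13} \sqrt{\pi} e^{- \frac{\omega^{2}}{52}}}{13 \left(\omega^{2} + 64\right)}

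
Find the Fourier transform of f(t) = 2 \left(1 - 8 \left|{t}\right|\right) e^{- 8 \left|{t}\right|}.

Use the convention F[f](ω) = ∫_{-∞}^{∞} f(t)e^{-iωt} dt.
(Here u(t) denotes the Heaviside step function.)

F(ω) = \frac{64 \omega^{2}}{\left(\omega^{2} + 64\right)^{2}}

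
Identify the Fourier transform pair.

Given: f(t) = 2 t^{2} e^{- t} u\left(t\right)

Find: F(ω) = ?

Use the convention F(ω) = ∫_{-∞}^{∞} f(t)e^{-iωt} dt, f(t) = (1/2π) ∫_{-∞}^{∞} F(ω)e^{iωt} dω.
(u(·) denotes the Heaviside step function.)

F(ω) = \frac{4}{\left(i \omega + 1\right)^{3}}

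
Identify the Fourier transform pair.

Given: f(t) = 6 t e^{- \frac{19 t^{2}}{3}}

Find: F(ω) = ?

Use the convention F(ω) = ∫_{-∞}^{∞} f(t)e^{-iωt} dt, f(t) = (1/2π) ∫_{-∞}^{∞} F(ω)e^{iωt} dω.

F(ω) = - \frac{9 \sqrt{57} i \sqrt{\pi} \omega e^{- \frac{3 \omega^{2}}{76}}}{361}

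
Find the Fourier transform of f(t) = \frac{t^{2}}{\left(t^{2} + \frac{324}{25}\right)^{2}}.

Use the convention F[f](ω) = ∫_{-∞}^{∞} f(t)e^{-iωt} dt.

F(ω) = \frac{\pi \left(5 - 18 \left|{\omega}\right|\right) e^{- \frac{18 \left|{\omega}\right|}{5}}}{36}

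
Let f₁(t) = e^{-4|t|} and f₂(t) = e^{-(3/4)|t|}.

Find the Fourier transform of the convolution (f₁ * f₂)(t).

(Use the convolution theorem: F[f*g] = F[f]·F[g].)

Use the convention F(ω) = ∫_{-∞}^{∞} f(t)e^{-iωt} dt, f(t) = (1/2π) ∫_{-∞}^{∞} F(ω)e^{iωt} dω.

F[f₁*f₂](ω) = \frac{192}{\left(\omega^{2} + 16\right) \left(16 \omega^{2} + 9\right)}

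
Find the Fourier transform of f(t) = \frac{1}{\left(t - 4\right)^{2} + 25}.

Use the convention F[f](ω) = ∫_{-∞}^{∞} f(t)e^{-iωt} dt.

F(ω) = \frac{\pi e^{- 4 i \omega - 5 \left|{\omega}\right|}}{5}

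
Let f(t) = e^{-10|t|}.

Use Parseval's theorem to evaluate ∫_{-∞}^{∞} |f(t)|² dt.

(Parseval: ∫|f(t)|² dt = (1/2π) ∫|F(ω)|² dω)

∫|f(t)|² dt = \frac{1}{10}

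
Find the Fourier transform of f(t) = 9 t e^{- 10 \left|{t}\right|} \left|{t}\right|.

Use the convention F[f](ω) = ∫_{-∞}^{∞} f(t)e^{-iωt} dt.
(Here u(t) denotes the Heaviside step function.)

F(ω) = \frac{36 i \omega \left(\omega^{2} - 300\right)}{\left(\omega^{2} + 100\right)^{3}}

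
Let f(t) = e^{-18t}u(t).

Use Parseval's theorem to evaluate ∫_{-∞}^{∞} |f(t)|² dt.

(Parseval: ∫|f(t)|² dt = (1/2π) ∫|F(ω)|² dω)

∫|f(t)|² dt = \frac{1}{36}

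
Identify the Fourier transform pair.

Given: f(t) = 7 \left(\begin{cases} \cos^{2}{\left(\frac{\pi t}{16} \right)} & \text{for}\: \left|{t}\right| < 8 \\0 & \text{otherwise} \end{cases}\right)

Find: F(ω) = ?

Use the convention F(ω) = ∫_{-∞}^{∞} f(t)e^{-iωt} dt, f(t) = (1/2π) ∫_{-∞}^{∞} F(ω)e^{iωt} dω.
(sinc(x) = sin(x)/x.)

F(ω) = - \frac{56 \pi^{2} \operatorname{sinc}{\left(8 \omega \right)}}{64 \omega^{2} - \pi^{2}}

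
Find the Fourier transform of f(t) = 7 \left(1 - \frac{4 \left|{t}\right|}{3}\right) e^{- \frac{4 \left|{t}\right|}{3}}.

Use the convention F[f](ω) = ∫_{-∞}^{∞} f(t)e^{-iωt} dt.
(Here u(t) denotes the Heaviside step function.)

F(ω) = \frac{3024 \omega^{2}}{\left(9 \omega^{2} + 16\right)^{2}}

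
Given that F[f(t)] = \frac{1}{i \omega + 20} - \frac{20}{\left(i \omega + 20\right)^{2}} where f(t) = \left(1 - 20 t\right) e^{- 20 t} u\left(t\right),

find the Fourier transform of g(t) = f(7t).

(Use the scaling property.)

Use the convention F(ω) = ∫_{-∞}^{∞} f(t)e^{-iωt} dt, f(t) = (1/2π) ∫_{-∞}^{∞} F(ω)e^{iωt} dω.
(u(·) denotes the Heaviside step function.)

F[g](ω) = \frac{i \omega}{- \omega^{2} + 280 i \omega + 19600}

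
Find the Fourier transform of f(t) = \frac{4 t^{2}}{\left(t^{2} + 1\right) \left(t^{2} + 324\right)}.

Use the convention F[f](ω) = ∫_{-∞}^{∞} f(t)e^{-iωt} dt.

F(ω) = \frac{4 \pi \left(18 - e^{17 \left|{\omega}\right|}\right) e^{- 18 \left|{\omega}\right|}}{323}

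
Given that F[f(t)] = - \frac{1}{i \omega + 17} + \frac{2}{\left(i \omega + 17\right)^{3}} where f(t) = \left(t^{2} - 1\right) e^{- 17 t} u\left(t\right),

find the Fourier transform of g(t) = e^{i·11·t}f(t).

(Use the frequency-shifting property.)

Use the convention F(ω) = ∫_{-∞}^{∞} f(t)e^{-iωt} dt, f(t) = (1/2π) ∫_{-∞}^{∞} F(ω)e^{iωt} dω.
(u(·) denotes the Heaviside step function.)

F[g](ω) = \frac{2 i \left(\omega - 11\right) - \left(i \left(\omega - 11\right) + 17\right)^{3} + 34}{\left(i \left(\omega - 11\right) + 17\right)^{4}}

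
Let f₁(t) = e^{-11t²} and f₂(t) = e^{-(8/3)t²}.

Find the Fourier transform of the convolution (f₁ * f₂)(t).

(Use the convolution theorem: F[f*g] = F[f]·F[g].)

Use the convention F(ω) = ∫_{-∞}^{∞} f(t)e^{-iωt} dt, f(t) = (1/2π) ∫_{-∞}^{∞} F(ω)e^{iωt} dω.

F[f₁*f₂](ω) = \frac{\sqrt{66} \pi e^{- \frac{41 \omega^{2}}{352}}}{44}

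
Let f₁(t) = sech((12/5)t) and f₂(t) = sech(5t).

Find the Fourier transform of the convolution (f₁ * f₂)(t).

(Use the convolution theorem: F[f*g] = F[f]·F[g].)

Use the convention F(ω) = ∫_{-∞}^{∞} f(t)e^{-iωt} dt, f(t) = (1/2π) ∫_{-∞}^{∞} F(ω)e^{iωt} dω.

F[f₁*f₂](ω) = \frac{\pi^{2}}{12 \cosh{\left(\frac{\pi \omega}{10} \right)} \cosh{\left(\frac{5 \pi \omega}{24} \right)}}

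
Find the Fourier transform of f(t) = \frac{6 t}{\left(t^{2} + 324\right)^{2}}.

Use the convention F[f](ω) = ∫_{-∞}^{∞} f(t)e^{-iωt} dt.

F(ω) = - \frac{i \pi \omega e^{- 18 \left|{\omega}\right|}}{6}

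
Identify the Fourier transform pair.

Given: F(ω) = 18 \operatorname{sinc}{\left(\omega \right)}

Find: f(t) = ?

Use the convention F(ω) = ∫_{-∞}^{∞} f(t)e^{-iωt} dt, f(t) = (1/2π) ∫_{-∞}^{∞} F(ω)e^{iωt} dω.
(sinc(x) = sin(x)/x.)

f(t) = 9 \left(\begin{cases} 1 & \text{for}\: \left|{t}\right| < 1 \\0 & \text{otherwise} \end{cases}\right)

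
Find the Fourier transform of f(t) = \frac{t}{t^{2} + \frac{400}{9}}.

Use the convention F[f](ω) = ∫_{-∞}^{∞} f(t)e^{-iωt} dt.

F(ω) = - i \pi e^{- \frac{20 \left|{\omega}\right|}{3}} \operatorname{sign}{\left(\omega \right)}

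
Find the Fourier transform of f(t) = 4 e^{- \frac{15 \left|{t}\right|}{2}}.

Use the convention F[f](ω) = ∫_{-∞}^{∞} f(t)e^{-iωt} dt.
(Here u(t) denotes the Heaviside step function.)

F(ω) = \frac{240}{4 \omega^{2} + 225}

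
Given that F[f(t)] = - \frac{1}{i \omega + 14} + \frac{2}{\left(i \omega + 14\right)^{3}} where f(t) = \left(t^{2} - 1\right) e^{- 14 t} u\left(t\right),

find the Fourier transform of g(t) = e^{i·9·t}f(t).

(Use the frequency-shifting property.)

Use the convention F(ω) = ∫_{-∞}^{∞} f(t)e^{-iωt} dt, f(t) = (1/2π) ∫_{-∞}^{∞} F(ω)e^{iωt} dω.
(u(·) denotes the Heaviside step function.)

F[g](ω) = \frac{2 i \left(\omega - 9\right) - \left(i \left(\omega - 9\right) + 14\right)^{3} + 28}{\left(i \left(\omega - 9\right) + 14\right)^{4}}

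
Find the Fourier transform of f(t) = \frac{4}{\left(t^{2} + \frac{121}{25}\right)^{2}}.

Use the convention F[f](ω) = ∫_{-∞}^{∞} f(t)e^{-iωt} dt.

F(ω) = \frac{50 \pi \left(11 \left|{\omega}\right| + 5\right) e^{- \frac{11 \left|{\omega}\right|}{5}}}{1331}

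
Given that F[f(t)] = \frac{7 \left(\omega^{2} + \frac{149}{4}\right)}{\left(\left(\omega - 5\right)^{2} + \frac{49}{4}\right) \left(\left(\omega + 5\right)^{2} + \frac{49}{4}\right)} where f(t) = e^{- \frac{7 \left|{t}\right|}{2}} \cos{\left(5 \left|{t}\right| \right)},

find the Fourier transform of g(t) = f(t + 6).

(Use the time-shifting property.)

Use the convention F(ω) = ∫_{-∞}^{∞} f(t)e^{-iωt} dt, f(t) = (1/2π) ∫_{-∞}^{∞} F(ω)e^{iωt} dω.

F[g](ω) = \frac{\left(112 \omega^{2} + 4172\right) e^{6 i \omega}}{16 \omega^{4} - 408 \omega^{2} + 22201}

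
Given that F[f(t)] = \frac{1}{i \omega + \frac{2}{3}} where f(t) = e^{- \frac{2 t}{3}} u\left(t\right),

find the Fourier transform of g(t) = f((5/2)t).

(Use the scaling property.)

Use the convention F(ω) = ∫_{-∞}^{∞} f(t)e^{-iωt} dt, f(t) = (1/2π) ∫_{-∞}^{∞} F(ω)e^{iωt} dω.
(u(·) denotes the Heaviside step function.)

F[g](ω) = \frac{3}{3 i \omega + 5}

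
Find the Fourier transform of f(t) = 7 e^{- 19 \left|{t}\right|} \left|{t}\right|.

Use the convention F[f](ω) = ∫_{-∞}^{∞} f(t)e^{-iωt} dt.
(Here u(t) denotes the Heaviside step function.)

F(ω) = \frac{14 \left(361 - \omega^{2}\right)}{\left(\omega^{2} + 361\right)^{2}}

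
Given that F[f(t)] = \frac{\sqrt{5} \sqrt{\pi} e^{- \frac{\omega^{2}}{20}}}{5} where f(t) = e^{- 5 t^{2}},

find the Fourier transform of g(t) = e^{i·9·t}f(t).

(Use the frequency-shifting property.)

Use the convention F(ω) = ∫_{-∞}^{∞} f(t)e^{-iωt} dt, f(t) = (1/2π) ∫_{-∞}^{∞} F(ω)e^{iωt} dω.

F[g](ω) = \frac{\sqrt{5} \sqrt{\pi} e^{- \frac{\left(\omega - 9\right)^{2}}{20}}}{5}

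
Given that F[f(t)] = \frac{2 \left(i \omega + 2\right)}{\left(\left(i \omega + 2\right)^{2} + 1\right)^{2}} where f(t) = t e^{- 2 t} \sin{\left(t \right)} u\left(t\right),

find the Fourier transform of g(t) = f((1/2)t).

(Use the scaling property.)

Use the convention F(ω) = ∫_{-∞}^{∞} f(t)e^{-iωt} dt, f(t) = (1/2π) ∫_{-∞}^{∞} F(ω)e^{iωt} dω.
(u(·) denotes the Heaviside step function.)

F[g](ω) = \frac{8 \left(i \omega + 1\right)}{\left(4 \left(i \omega + 1\right)^{2} + 1\right)^{2}}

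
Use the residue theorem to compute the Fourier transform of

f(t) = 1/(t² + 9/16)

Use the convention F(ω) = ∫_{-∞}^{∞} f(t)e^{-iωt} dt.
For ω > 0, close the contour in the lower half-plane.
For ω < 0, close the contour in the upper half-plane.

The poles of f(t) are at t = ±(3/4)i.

Let g(z) = f(z)e^{-iωz}; for large |z| the factor e^{-iωz} decays in the lower half-plane when ω > 0 and in the upper half-plane when ω < 0.

Case ω > 0 (lower half-plane, clockwise contour ⇒ F(ω) = -2πi·ΣRes):
  Res_{z = - \frac{3 i}{4}} g(z) = \frac{2 i e^{- \frac{3 \omega}{4}}}{3}
  F(ω) = -2πi·ΣRes = \frac{4 \pi e^{- \frac{3 \omega}{4}}}{3}

Case ω < 0 (upper half-plane, counterclockwise contour ⇒ F(ω) = +2πi·ΣRes):
  Res_{z = \frac{3 i}{4}} g(z) = - \frac{2 i e^{\frac{3 \omega}{4}}}{3}
  F(ω) = 2πi·ΣRes = \frac{4 \pi e^{\frac{3 \omega}{4}}}{3}

Both cases combine into a single formula in |ω|:

F(ω) = \frac{4 \pi e^{- \frac{3 \left|{\omega}\right|}{4}}}{3}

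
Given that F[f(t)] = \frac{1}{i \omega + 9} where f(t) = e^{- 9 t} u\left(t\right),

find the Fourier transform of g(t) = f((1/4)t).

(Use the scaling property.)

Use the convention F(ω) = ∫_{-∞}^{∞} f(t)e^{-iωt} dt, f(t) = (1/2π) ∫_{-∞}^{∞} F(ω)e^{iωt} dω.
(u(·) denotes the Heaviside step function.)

F[g](ω) = \frac{4}{4 i \omega + 9}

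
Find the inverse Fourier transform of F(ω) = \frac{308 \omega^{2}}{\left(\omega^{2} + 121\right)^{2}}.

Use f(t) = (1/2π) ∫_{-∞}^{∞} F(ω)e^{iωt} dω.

f(t) = 7 \left(1 - 11 \left|{t}\right|\right) e^{- 11 \left|{t}\right|}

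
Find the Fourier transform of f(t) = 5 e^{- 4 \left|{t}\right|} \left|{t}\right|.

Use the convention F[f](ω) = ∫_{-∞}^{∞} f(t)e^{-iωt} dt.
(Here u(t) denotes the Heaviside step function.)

F(ω) = \frac{10 \left(16 - \omega^{2}\right)}{\left(\omega^{2} + 16\right)^{2}}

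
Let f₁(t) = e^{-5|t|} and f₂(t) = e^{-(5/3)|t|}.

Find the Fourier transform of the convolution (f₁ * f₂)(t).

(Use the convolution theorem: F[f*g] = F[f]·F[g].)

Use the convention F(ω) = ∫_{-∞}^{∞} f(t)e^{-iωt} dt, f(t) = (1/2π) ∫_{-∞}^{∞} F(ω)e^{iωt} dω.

F[f₁*f₂](ω) = \frac{300}{\left(\omega^{2} + 25\right) \left(9 \omega^{2} + 25\right)}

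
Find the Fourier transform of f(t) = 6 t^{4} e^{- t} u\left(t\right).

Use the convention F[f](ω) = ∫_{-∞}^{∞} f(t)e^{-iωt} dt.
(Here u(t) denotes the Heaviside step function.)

F(ω) = \frac{144}{\left(i \omega + 1\right)^{5}}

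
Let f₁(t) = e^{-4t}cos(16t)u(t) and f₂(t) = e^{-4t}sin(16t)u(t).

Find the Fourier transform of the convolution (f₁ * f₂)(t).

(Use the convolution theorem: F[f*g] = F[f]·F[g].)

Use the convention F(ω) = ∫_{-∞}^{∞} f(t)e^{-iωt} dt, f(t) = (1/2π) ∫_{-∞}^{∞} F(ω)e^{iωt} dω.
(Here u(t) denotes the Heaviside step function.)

F[f₁*f₂](ω) = \frac{16 \left(i \omega + 4\right)}{\left(\left(i \omega + 4\right)^{2} + 256\right)^{2}}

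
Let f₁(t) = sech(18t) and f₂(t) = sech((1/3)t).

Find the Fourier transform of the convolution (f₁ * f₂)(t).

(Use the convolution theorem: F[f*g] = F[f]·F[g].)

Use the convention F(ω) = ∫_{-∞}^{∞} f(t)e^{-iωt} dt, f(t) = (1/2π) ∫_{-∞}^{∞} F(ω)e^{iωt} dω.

F[f₁*f₂](ω) = \frac{\pi^{2}}{6 \cosh{\left(\frac{\pi \omega}{36} \right)} \cosh{\left(\frac{3 \pi \omega}{2} \right)}}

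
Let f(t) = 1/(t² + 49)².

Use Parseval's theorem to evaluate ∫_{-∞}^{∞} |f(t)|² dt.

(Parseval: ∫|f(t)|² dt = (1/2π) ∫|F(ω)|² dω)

∫|f(t)|² dt = \frac{5 \pi}{13176688}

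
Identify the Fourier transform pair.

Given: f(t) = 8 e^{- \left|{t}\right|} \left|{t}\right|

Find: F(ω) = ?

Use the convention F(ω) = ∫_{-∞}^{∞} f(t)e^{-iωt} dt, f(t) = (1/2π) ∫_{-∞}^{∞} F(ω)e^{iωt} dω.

F(ω) = \frac{16 \left(1 - \omega^{2}\right)}{\left(\omega^{2} + 1\right)^{2}}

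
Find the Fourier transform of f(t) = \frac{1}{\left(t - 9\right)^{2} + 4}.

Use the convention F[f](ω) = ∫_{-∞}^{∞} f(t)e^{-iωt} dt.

F(ω) = \frac{\pi e^{- 9 i \omega - 2 \left|{\omega}\right|}}{2}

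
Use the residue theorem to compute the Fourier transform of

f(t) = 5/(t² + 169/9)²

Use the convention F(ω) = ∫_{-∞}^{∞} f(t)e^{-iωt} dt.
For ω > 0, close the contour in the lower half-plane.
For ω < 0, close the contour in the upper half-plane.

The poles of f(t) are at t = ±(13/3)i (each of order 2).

Let g(z) = f(z)e^{-iωz}; for large |z| the factor e^{-iωz} decays in the lower half-plane when ω > 0 and in the upper half-plane when ω < 0.

Case ω > 0 (lower half-plane, clockwise contour ⇒ F(ω) = -2πi·ΣRes):
  Res_{z = - \frac{13 i}{3}} g(z) = \frac{45 i \left(13 \omega + 3\right) e^{- \frac{13 \omega}{3}}}{8788} (pole of order 2)
  F(ω) = -2πi·ΣRes = \frac{45 \pi \left(13 \omega + 3\right) e^{- \frac{13 \omega}{3}}}{4394}

Case ω < 0 (upper half-plane, counterclockwise contour ⇒ F(ω) = +2πi·ΣRes):
  Res_{z = \frac{13 i}{3}} g(z) = \frac{45 i \left(13 \omega - 3\right) e^{\frac{13 \omega}{3}}}{8788} (pole of order 2)
  F(ω) = 2πi·ΣRes = \frac{45 \pi \left(3 - 13 \omega\right) e^{\frac{13 \omega}{3}}}{4394}

Both cases combine into a single formula in |ω|:

F(ω) = \frac{45 \pi \left(13 \left|{\omega}\right| + 3\right) e^{- \frac{13 \left|{\omega}\right|}{3}}}{4394}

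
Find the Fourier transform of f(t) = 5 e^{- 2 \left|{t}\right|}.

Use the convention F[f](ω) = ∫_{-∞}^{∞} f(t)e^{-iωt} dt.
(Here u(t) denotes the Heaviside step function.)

F(ω) = \frac{20}{\omega^{2} + 4}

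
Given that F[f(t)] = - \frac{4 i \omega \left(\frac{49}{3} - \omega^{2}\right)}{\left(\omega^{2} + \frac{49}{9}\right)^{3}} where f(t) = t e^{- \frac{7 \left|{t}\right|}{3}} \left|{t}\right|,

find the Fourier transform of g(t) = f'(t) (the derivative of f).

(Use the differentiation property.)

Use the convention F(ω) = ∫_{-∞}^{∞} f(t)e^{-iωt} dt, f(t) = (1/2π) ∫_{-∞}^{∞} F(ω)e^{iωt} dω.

F[g](ω) = \frac{\omega^{2} \left(47628 - 2916 \omega^{2}\right)}{\left(9 \omega^{2} + 49\right)^{3}}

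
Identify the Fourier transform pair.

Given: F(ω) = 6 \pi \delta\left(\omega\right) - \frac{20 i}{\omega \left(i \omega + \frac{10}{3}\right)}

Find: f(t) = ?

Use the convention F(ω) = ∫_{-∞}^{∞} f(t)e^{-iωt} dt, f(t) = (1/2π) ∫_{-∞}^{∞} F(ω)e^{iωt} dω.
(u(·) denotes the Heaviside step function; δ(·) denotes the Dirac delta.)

f(t) = 6 \left(1 - e^{- \frac{10 t}{3}}\right) u\left(t\right)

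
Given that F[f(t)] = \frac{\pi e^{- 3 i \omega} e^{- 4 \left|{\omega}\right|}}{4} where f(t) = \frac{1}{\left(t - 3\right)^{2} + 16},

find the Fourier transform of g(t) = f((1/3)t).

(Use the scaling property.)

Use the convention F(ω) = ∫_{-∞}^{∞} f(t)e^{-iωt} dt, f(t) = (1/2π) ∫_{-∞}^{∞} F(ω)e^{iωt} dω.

F[g](ω) = \frac{3 \pi e^{- 9 i \omega - 12 \left|{\omega}\right|}}{4}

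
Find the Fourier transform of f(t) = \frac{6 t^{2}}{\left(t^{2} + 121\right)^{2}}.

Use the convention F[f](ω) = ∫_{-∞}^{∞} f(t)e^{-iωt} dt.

F(ω) = \frac{3 \pi \left(1 - 11 \left|{\omega}\right|\right) e^{- 11 \left|{\omega}\right|}}{11}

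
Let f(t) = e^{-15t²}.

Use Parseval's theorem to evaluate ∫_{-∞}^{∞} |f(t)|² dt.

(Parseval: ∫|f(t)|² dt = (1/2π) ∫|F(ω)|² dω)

∫|f(t)|² dt = \frac{\sqrt{30} \sqrt{\pi}}{30}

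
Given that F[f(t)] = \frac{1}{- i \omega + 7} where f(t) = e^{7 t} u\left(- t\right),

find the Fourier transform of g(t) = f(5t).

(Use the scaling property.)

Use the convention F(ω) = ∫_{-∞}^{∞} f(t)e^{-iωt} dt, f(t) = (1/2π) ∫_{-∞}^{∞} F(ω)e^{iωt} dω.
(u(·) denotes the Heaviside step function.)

F[g](ω) = \frac{i}{\omega + 35 i}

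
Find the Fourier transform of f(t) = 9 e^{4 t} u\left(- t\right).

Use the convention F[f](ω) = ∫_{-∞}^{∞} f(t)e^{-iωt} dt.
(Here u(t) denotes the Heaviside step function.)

F(ω) = - \frac{9}{i \omega - 4}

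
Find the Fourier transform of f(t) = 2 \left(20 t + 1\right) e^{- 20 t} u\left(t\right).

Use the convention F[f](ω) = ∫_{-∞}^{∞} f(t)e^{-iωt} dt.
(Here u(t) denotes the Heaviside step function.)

F(ω) = \frac{2 \left(- i \omega - 40\right)}{\omega^{2} - 40 i \omega - 400}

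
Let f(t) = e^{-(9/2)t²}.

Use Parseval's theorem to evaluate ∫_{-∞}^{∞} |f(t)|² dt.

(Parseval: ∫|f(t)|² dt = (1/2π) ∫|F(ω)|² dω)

∫|f(t)|² dt = \frac{\sqrt{\pi}}{3}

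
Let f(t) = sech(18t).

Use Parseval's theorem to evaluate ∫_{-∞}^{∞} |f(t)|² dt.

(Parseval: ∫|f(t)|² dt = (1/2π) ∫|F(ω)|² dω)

∫|f(t)|² dt = \frac{1}{9}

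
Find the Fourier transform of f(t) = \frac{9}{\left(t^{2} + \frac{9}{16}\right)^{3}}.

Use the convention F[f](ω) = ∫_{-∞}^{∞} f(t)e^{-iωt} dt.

F(ω) = \frac{8 \pi \left(3 \omega^{2} + 12 \left|{\omega}\right| + 16\right) e^{- \frac{3 \left|{\omega}\right|}{4}}}{9}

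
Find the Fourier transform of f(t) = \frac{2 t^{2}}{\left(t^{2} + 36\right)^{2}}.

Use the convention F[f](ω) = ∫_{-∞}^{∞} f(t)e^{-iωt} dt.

F(ω) = \frac{\pi \left(1 - 6 \left|{\omega}\right|\right) e^{- 6 \left|{\omega}\right|}}{6}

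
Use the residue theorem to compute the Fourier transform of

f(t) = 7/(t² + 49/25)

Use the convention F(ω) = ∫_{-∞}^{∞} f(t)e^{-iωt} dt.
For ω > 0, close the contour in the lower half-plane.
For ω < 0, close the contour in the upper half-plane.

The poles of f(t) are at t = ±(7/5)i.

Let g(z) = f(z)e^{-iωz}; for large |z| the factor e^{-iωz} decays in the lower half-plane when ω > 0 and in the upper half-plane when ω < 0.

Case ω > 0 (lower half-plane, clockwise contour ⇒ F(ω) = -2πi·ΣRes):
  Res_{z = - \frac{7 i}{5}} g(z) = \frac{5 i e^{- \frac{7 \omega}{5}}}{2}
  F(ω) = -2πi·ΣRes = 5 \pi e^{- \frac{7 \omega}{5}}

Case ω < 0 (upper half-plane, counterclockwise contour ⇒ F(ω) = +2πi·ΣRes):
  Res_{z = \frac{7 i}{5}} g(z) = - \frac{5 i e^{\frac{7 \omega}{5}}}{2}
  F(ω) = 2πi·ΣRes = 5 \pi e^{\frac{7 \omega}{5}}

Both cases combine into a single formula in |ω|:

F(ω) = 5 \pi e^{- \frac{7 \left|{\omega}\right|}{5}}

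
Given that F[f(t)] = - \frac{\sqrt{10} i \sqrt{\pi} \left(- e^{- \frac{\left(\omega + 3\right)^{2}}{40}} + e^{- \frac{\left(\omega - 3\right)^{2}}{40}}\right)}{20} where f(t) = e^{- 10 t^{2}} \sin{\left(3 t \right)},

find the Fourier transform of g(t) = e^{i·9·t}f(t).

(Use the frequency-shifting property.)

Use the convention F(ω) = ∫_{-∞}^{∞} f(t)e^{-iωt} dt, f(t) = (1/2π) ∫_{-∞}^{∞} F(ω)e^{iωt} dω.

F[g](ω) = \frac{\sqrt{10} i \sqrt{\pi} e^{- \frac{\left(\omega - 6\right)^{2}}{40}}}{20} - \frac{\sqrt{10} i \sqrt{\pi} e^{- \frac{\left(\omega - 12\right)^{2}}{40}}}{20}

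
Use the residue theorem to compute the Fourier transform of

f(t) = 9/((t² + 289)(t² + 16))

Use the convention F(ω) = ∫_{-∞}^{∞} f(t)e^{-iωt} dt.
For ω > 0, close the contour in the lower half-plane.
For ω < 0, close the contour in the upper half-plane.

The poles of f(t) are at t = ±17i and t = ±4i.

Let g(z) = f(z)e^{-iωz}; for large |z| the factor e^{-iωz} decays in the lower half-plane when ω > 0 and in the upper half-plane when ω < 0.

Case ω > 0 (lower half-plane, clockwise contour ⇒ F(ω) = -2πi·ΣRes):
  Res_{z = - 17 i} g(z) = - \frac{3 i e^{- 17 \omega}}{3094}
  Res_{z = - 4 i} g(z) = \frac{3 i e^{- 4 \omega}}{728}
  F(ω) = -2πi·ΣRes = \frac{3 \pi \left(17 e^{13 \omega} - 4\right) e^{- 17 \omega}}{6188}

Case ω < 0 (upper half-plane, counterclockwise contour ⇒ F(ω) = +2πi·ΣRes):
  Res_{z = 17 i} g(z) = \frac{3 i e^{17 \omega}}{3094}
  Res_{z = 4 i} g(z) = - \frac{3 i e^{4 \omega}}{728}
  F(ω) = 2πi·ΣRes = \frac{3 \pi \left(17 - 4 e^{13 \omega}\right) e^{4 \omega}}{6188}

Both cases combine into a single formula in |ω|:

F(ω) = \frac{3 \pi \left(17 e^{13 \left|{\omega}\right|} - 4\right) e^{- 17 \left|{\omega}\right|}}{6188}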